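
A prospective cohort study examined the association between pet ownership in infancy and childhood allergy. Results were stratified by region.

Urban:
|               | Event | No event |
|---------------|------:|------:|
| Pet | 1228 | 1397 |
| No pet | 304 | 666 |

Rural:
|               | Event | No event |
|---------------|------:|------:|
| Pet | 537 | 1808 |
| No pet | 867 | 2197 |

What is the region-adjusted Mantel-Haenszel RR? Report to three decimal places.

RR_MH = Σ(aᵢ·n₀ᵢ/nᵢ) / Σ(cᵢ·n₁ᵢ/nᵢ), with n₁ᵢ = aᵢ+bᵢ (exposed), n₀ᵢ = cᵢ+dᵢ (unexposed), nᵢ = n₁ᵢ+n₀ᵢ.
Stratum 1 (Urban): n₁ = 2625, n₀ = 970, n = 3595; a·n₀/n = 1228·970/3595 = 331.3380; c·n₁/n = 304·2625/3595 = 221.9750
Stratum 2 (Rural): n₁ = 2345, n₀ = 3064, n = 5409; a·n₀/n = 537·3064/5409 = 304.1908; c·n₁/n = 867·2345/5409 = 375.8763
RR_MH = (331.3380 + 304.1908) / (221.9750 + 375.8763) = 635.5288 / 597.8513 = 1.06302

1.063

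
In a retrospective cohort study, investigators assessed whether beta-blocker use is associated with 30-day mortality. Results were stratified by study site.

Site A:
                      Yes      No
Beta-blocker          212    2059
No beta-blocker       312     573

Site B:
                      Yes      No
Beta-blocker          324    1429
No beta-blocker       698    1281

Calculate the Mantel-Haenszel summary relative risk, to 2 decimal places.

0.42

RR_MH = Σ(aᵢ·n₀ᵢ/nᵢ) / Σ(cᵢ·n₁ᵢ/nᵢ), with n₁ᵢ = aᵢ+bᵢ (exposed), n₀ᵢ = cᵢ+dᵢ (unexposed), nᵢ = n₁ᵢ+n₀ᵢ.
Stratum 1 (Site A): n₁ = 2271, n₀ = 885, n = 3156; a·n₀/n = 212·885/3156 = 59.4487; c·n₁/n = 312·2271/3156 = 224.5095
Stratum 2 (Site B): n₁ = 1753, n₀ = 1979, n = 3732; a·n₀/n = 324·1979/3732 = 171.8103; c·n₁/n = 698·1753/3732 = 327.8655
RR_MH = (59.4487 + 171.8103) / (224.5095 + 327.8655) = 231.2590 / 552.3750 = 0.41866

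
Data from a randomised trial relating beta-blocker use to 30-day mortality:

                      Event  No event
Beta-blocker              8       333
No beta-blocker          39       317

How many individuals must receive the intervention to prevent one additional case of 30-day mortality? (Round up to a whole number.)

12

Risk in treated group = 8/341 = 0.02346; risk in control = 39/356 = 0.10955.
Absolute risk reduction = 0.10955 − 0.02346 = 0.08609
NNT = 1 / ARR = 1 / 0.08609 = 11.616 → round up → 12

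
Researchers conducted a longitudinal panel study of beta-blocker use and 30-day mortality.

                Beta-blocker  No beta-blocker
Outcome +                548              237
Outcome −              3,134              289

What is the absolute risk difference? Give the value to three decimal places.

Reading the table with exposure as columns: a = 548 (Beta-blocker, case), b = 3134 (Beta-blocker, non-case), c = 237 (No beta-blocker, case), d = 289.
Risk in exposed = 548/3682 = 0.148832; risk in unexposed = 237/526 = 0.450570.
Risk difference = 0.148832 − 0.450570 = -0.301738

-0.302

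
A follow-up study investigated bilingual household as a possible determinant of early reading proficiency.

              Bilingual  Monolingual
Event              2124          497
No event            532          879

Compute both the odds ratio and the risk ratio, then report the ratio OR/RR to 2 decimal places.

Reading the table with exposure as columns: a = 2124 (Bilingual, case), b = 532 (Bilingual, non-case), c = 497 (Monolingual, case), d = 879.
OR = (2124·879)/(532·497) = 1866996/264404 = 7.06115
Risk in exposed = 2124/2656 = 0.79970; risk in unexposed = 497/1376 = 0.36119; RR = 2.21406
OR/RR = 7.06115 / 2.21406 = 3.18924
The outcome is not rare, so the OR lies further from 1 than the RR.

3.19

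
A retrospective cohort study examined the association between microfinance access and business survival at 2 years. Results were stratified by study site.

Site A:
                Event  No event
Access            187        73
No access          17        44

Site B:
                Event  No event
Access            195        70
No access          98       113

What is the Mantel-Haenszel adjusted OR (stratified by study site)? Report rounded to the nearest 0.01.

3.94

OR_MH = Σ(aᵢdᵢ/nᵢ) / Σ(bᵢcᵢ/nᵢ), where nᵢ is the stratum total.
Stratum 1 (Site A): n = 321; a·d/n = 187·44/321 = 25.6324; b·c/n = 73·17/321 = 3.8660
Stratum 2 (Site B): n = 476; a·d/n = 195·113/476 = 46.2920; b·c/n = 70·98/476 = 14.4118
OR_MH = (25.6324 + 46.2920) / (3.8660 + 14.4118) = 71.9244 / 18.2778 = 3.93507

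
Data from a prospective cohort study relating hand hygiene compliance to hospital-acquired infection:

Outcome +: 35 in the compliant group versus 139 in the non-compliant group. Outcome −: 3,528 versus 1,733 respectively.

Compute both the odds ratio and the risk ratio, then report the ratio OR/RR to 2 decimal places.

From the description: a = 35, b = 3528, c = 139, d = 1733.
OR = (35·1733)/(3528·139) = 60655/490392 = 0.12369
Risk in exposed = 35/3563 = 0.00982; risk in unexposed = 139/1872 = 0.07425; RR = 0.13229
OR/RR = 0.12369 / 0.13229 = 0.93493
The outcome is rare in both groups, so OR ≈ RR (ratio near 1).

0.93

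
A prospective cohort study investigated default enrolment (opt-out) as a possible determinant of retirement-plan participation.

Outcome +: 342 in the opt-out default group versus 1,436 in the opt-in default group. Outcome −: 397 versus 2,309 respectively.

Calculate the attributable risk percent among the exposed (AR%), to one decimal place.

From the description: a = 342, b = 397, c = 1436, d = 2309.
Risk in exposed = 342/739 = 0.46279; risk in unexposed = 1436/3745 = 0.38344.
RR = 0.46279/0.38344 = 1.20692
AR% = (RR − 1)/RR × 100 = (1.20692 − 1)/1.20692 × 100 = 17.1446%

17.1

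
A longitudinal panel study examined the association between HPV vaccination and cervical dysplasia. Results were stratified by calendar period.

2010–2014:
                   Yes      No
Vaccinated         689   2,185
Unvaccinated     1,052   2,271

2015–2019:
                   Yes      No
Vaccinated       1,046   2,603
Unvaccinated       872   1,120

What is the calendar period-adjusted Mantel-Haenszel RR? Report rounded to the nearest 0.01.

RR_MH = Σ(aᵢ·n₀ᵢ/nᵢ) / Σ(cᵢ·n₁ᵢ/nᵢ), with n₁ᵢ = aᵢ+bᵢ (exposed), n₀ᵢ = cᵢ+dᵢ (unexposed), nᵢ = n₁ᵢ+n₀ᵢ.
Stratum 1 (2010–2014): n₁ = 2874, n₀ = 3323, n = 6197; a·n₀/n = 689·3323/6197 = 369.4605; c·n₁/n = 1052·2874/6197 = 487.8890
Stratum 2 (2015–2019): n₁ = 3649, n₀ = 1992, n = 5641; a·n₀/n = 1046·1992/5641 = 369.3728; c·n₁/n = 872·3649/5641 = 564.0716
RR_MH = (369.4605 + 369.3728) / (487.8890 + 564.0716) = 738.8334 / 1051.9606 = 0.70234

0.70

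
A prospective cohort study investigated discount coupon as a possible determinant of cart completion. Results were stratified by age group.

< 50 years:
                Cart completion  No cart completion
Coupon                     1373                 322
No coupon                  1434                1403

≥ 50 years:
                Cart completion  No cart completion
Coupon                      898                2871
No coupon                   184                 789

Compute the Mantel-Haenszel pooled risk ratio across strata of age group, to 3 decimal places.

RR_MH = Σ(aᵢ·n₀ᵢ/nᵢ) / Σ(cᵢ·n₁ᵢ/nᵢ), with n₁ᵢ = aᵢ+bᵢ (exposed), n₀ᵢ = cᵢ+dᵢ (unexposed), nᵢ = n₁ᵢ+n₀ᵢ.
Stratum 1 (< 50 years): n₁ = 1695, n₀ = 2837, n = 4532; a·n₀/n = 1373·2837/4532 = 859.4883; c·n₁/n = 1434·1695/4532 = 536.3261
Stratum 2 (≥ 50 years): n₁ = 3769, n₀ = 973, n = 4742; a·n₀/n = 898·973/4742 = 184.2585; c·n₁/n = 184·3769/4742 = 146.2455
RR_MH = (859.4883 + 184.2585) / (536.3261 + 146.2455) = 1043.7468 / 682.5716 = 1.52914

1.529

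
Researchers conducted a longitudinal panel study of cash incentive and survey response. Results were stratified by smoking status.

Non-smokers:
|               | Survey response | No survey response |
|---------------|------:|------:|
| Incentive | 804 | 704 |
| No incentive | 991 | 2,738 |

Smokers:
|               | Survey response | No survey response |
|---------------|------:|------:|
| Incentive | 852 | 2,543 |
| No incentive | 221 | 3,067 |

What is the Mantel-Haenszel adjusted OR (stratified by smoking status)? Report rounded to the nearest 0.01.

OR_MH = Σ(aᵢdᵢ/nᵢ) / Σ(bᵢcᵢ/nᵢ), where nᵢ is the stratum total.
Stratum 1 (Non-smokers): n = 5237; a·d/n = 804·2738/5237 = 420.3460; b·c/n = 704·991/5237 = 133.2183
Stratum 2 (Smokers): n = 6683; a·d/n = 852·3067/6683 = 391.0046; b·c/n = 2543·221/6683 = 84.0944
OR_MH = (420.3460 + 391.0046) / (133.2183 + 84.0944) = 811.3506 / 217.3127 = 3.73356

3.73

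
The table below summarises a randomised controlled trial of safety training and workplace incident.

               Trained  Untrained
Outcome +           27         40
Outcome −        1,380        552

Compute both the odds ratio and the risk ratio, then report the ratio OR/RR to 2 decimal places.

Reading the table with exposure as columns: a = 27 (Trained, case), b = 1380 (Trained, non-case), c = 40 (Untrained, case), d = 552.
OR = (27·552)/(1380·40) = 14904/55200 = 0.27000
Risk in exposed = 27/1407 = 0.01919; risk in unexposed = 40/592 = 0.06757; RR = 0.28401
OR/RR = 0.27000 / 0.28401 = 0.95068
The outcome is rare in both groups, so OR ≈ RR (ratio near 1).

0.95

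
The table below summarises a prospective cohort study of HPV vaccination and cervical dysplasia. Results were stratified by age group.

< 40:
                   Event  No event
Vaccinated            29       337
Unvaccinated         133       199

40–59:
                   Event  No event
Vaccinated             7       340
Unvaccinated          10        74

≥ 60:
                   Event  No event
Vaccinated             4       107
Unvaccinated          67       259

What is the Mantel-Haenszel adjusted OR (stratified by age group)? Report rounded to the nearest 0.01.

OR_MH = Σ(aᵢdᵢ/nᵢ) / Σ(bᵢcᵢ/nᵢ), where nᵢ is the stratum total.
Stratum 1 (< 40): n = 698; a·d/n = 29·199/698 = 8.2679; b·c/n = 337·133/698 = 64.2135
Stratum 2 (40–59): n = 431; a·d/n = 7·74/431 = 1.2019; b·c/n = 340·10/431 = 7.8886
Stratum 3 (≥ 60): n = 437; a·d/n = 4·259/437 = 2.3707; b·c/n = 107·67/437 = 16.4050
OR_MH = (8.2679 + 1.2019 + 2.3707) / (64.2135 + 7.8886 + 16.4050) = 11.8405 / 88.5071 = 0.13378

0.13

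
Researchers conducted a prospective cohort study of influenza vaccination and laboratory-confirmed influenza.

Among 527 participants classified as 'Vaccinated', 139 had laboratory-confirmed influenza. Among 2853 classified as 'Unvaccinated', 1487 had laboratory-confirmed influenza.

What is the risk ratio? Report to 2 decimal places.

0.51

From the description: a = 139, b = 388, c = 1487, d = 1366.
Risk in exposed = 139/527 = 0.26376; risk in unexposed = 1487/2853 = 0.52121.
RR = 0.26376 / 0.52121 = 0.50605
The risk is 49% lower among the exposed than among the unexposed.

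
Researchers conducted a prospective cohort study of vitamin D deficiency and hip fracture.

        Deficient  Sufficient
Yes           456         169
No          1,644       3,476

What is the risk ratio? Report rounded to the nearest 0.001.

Reading the table with exposure as columns: a = 456 (Deficient, case), b = 1644 (Deficient, non-case), c = 169 (Sufficient, case), d = 3476.
Risk in exposed = 456/2100 = 0.21714; risk in unexposed = 169/3645 = 0.04636.
RR = 0.21714 / 0.04636 = 4.68335
The risk among the exposed is 4.68 times that among the unexposed.

4.683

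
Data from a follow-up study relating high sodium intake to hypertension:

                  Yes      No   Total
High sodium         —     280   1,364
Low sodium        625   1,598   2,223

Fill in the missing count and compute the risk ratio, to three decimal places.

The missing cell is in the exposed row: 1364 − 280 = 1084.
So a = 1084, b = 280, c = 625, d = 1598.
RR = [a/(a+b)] / [c/(c+d)] = (1084/1364) / (625/2223) = 0.79472/0.28115 = 2.82667

2.827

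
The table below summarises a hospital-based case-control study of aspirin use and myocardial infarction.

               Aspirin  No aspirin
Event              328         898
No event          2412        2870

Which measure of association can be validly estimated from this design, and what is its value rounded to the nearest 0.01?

0.43

Reading the table with exposure as columns: a = 328 (Aspirin, case), b = 2412 (Aspirin, non-case), c = 898 (No aspirin, case), d = 2870.
This is a hospital-based case-control study: participants were sampled on outcome status, so risks in the source population cannot be estimated directly — relative risk is not valid here. The odds ratio is the appropriate measure.
OR = (a·d)/(b·c) = (328 × 2870) / (2412 × 898) = 941360 / 2165976 = 0.43461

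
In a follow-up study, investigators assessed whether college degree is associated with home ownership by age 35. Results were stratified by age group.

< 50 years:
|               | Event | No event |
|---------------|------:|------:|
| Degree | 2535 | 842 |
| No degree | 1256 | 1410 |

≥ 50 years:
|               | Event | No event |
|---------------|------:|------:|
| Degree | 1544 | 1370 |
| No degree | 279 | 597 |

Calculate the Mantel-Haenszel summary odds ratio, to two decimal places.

3.03

OR_MH = Σ(aᵢdᵢ/nᵢ) / Σ(bᵢcᵢ/nᵢ), where nᵢ is the stratum total.
Stratum 1 (< 50 years): n = 6043; a·d/n = 2535·1410/6043 = 591.4860; b·c/n = 842·1256/6043 = 175.0045
Stratum 2 (≥ 50 years): n = 3790; a·d/n = 1544·597/3790 = 243.2106; b·c/n = 1370·279/3790 = 100.8522
OR_MH = (591.4860 + 243.2106) / (175.0045 + 100.8522) = 834.6966 / 275.8567 = 3.02583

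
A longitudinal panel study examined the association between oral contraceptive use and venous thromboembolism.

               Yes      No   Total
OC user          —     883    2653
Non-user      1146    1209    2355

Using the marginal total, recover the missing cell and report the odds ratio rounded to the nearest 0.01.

The missing cell is in the exposed row: 2653 − 883 = 1770.
So a = 1770, b = 883, c = 1146, d = 1209.
OR = (a·d)/(b·c) = (1770 × 1209) / (883 × 1146) = 2139930 / 1011918 = 2.11473

2.11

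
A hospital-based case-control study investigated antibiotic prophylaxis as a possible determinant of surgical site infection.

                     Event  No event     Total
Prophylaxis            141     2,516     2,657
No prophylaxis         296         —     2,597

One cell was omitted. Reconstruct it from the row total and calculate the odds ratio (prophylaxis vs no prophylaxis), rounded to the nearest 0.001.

0.436

The missing cell is in the unexposed row: 2597 − 296 = 2301.
So a = 141, b = 2516, c = 296, d = 2301.
OR = (a·d)/(b·c) = (141 × 2301) / (2516 × 296) = 324441 / 744736 = 0.43565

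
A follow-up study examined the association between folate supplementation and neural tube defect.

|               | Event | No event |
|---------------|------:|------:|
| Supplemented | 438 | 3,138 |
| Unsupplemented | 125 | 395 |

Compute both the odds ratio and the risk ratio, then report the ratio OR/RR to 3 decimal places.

0.866

Cells: a = 438, b = 3138, c = 125, d = 395.
OR = (438·395)/(3138·125) = 173010/392250 = 0.44107
Risk in exposed = 438/3576 = 0.12248; risk in unexposed = 125/520 = 0.24038; RR = 0.50953
OR/RR = 0.44107 / 0.50953 = 0.86564
The outcome is not rare, so the OR lies further from 1 than the RR.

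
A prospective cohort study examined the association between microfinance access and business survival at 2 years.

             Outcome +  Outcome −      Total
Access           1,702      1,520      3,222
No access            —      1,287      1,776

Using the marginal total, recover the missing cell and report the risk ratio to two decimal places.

1.92

The missing cell is in the unexposed row: 1776 − 1287 = 489.
So a = 1702, b = 1520, c = 489, d = 1287.
RR = [a/(a+b)] / [c/(c+d)] = (1702/3222) / (489/1776) = 0.52824/0.27534 = 1.91853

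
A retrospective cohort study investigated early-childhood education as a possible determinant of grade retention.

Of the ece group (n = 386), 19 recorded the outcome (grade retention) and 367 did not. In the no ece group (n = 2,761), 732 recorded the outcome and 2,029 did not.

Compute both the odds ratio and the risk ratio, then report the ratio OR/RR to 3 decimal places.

From the description: a = 19, b = 367, c = 732, d = 2029.
OR = (19·2029)/(367·732) = 38551/268644 = 0.14350
Risk in exposed = 19/386 = 0.04922; risk in unexposed = 732/2761 = 0.26512; RR = 0.18566
OR/RR = 0.14350 / 0.18566 = 0.77292
The outcome is not rare, so the OR lies further from 1 than the RR.

0.773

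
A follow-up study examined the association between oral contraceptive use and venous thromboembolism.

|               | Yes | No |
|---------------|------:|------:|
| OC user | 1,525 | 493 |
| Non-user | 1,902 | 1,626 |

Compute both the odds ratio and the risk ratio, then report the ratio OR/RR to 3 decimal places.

Cells: a = 1525, b = 493, c = 1902, d = 1626.
OR = (1525·1626)/(493·1902) = 2479650/937686 = 2.64444
Risk in exposed = 1525/2018 = 0.75570; risk in unexposed = 1902/3528 = 0.53912; RR = 1.40174
OR/RR = 2.64444 / 1.40174 = 1.88654
The outcome is not rare, so the OR lies further from 1 than the RR.

1.887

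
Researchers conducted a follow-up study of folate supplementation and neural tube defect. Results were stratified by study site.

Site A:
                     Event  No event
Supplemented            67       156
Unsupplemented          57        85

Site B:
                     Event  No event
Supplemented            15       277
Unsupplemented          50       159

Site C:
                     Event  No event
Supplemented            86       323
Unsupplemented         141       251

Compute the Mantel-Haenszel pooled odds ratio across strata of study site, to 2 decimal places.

0.43

OR_MH = Σ(aᵢdᵢ/nᵢ) / Σ(bᵢcᵢ/nᵢ), where nᵢ is the stratum total.
Stratum 1 (Site A): n = 365; a·d/n = 67·85/365 = 15.6027; b·c/n = 156·57/365 = 24.3616
Stratum 2 (Site B): n = 501; a·d/n = 15·159/501 = 4.7605; b·c/n = 277·50/501 = 27.6447
Stratum 3 (Site C): n = 801; a·d/n = 86·251/801 = 26.9488; b·c/n = 323·141/801 = 56.8577
OR_MH = (15.6027 + 4.7605 + 26.9488) / (24.3616 + 27.6447 + 56.8577) = 47.3120 / 108.8640 = 0.43460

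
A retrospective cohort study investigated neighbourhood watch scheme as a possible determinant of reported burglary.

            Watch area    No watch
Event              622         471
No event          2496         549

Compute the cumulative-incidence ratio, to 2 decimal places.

Reading the table with exposure as columns: a = 622 (Watch area, case), b = 2496 (Watch area, non-case), c = 471 (No watch, case), d = 549.
Risk in exposed = 622/3118 = 0.19949; risk in unexposed = 471/1020 = 0.46176.
RR = 0.19949 / 0.46176 = 0.43201
The risk is 57% lower among the exposed than among the unexposed.

0.43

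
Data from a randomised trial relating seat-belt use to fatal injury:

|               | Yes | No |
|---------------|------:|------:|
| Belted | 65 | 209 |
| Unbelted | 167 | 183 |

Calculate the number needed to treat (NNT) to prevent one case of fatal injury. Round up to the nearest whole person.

Risk in treated group = 65/274 = 0.23723; risk in control = 167/350 = 0.47714.
Absolute risk reduction = 0.47714 − 0.23723 = 0.23992
NNT = 1 / ARR = 1 / 0.23992 = 4.168 → round up → 5

5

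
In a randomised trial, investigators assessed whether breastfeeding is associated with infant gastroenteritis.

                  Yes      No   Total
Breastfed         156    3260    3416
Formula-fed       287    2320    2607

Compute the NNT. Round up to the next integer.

16

Risk in treated group = 156/3416 = 0.04567; risk in control = 287/2607 = 0.11009.
Absolute risk reduction = 0.11009 − 0.04567 = 0.06442
NNT = 1 / ARR = 1 / 0.06442 = 15.523 → round up → 16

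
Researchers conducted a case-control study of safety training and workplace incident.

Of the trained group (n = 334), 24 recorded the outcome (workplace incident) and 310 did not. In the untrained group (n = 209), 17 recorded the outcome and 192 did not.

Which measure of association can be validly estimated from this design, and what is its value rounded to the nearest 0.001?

0.874

From the description: a = 24, b = 310, c = 17, d = 192.
This is a case-control study: participants were sampled on outcome status, so risks in the source population cannot be estimated directly — relative risk is not valid here. The odds ratio is the appropriate measure.
OR = (a·d)/(b·c) = (24 × 192) / (310 × 17) = 4608 / 5270 = 0.87438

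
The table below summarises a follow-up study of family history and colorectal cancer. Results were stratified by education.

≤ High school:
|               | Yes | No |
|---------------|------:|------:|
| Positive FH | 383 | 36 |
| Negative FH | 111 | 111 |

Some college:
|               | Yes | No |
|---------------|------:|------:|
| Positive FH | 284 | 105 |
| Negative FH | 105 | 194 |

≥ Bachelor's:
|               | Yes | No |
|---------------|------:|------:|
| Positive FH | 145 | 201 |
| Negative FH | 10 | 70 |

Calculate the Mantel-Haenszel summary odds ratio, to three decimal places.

6.310

OR_MH = Σ(aᵢdᵢ/nᵢ) / Σ(bᵢcᵢ/nᵢ), where nᵢ is the stratum total.
Stratum 1 (≤ High school): n = 641; a·d/n = 383·111/641 = 66.3229; b·c/n = 36·111/641 = 6.2340
Stratum 2 (Some college): n = 688; a·d/n = 284·194/688 = 80.0814; b·c/n = 105·105/688 = 16.0247
Stratum 3 (≥ Bachelor's): n = 426; a·d/n = 145·70/426 = 23.8263; b·c/n = 201·10/426 = 4.7183
OR_MH = (66.3229 + 80.0814 + 23.8263) / (6.2340 + 16.0247 + 4.7183) = 170.2306 / 26.9770 = 6.31021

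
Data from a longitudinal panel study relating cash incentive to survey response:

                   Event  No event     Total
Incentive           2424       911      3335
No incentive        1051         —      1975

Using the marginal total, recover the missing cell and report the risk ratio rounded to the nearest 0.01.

1.37

The missing cell is in the unexposed row: 1975 − 1051 = 924.
So a = 2424, b = 911, c = 1051, d = 924.
RR = [a/(a+b)] / [c/(c+d)] = (2424/3335) / (1051/1975) = 0.72684/0.53215 = 1.36584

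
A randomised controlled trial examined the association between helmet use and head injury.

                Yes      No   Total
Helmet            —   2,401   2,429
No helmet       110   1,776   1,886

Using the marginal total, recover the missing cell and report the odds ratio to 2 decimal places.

0.19

The missing cell is in the exposed row: 2429 − 2401 = 28.
So a = 28, b = 2401, c = 110, d = 1776.
OR = (a·d)/(b·c) = (28 × 1776) / (2401 × 110) = 49728 / 264110 = 0.18829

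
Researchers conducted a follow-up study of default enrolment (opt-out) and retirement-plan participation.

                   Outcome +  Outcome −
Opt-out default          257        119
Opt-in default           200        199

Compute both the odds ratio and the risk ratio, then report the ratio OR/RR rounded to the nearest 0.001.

1.576

Cells: a = 257, b = 119, c = 200, d = 199.
OR = (257·199)/(119·200) = 51143/23800 = 2.14887
Risk in exposed = 257/376 = 0.68351; risk in unexposed = 200/399 = 0.50125; RR = 1.36360
OR/RR = 2.14887 / 1.36360 = 1.57587
The outcome is not rare, so the OR lies further from 1 than the RR.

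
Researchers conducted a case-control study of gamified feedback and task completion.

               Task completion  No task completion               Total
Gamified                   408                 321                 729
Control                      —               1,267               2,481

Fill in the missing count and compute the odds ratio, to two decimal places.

1.33

The missing cell is in the unexposed row: 2481 − 1267 = 1214.
So a = 408, b = 321, c = 1214, d = 1267.
OR = (a·d)/(b·c) = (408 × 1267) / (321 × 1214) = 516936 / 389694 = 1.32652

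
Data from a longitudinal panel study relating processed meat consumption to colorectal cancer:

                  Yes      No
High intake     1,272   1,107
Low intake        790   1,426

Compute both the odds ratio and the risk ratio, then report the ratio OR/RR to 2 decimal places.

1.38

Cells: a = 1272, b = 1107, c = 790, d = 1426.
OR = (1272·1426)/(1107·790) = 1813872/874530 = 2.07411
Risk in exposed = 1272/2379 = 0.53468; risk in unexposed = 790/2216 = 0.35650; RR = 1.49981
OR/RR = 2.07411 / 1.49981 = 1.38292
The outcome is not rare, so the OR lies further from 1 than the RR.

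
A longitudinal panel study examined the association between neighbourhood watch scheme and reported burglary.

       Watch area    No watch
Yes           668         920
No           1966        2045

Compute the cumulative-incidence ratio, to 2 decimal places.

0.82

Reading the table with exposure as columns: a = 668 (Watch area, case), b = 1966 (Watch area, non-case), c = 920 (No watch, case), d = 2045.
Risk in exposed = 668/2634 = 0.25361; risk in unexposed = 920/2965 = 0.31029.
RR = 0.25361 / 0.31029 = 0.81733
The risk is 18% lower among the exposed than among the unexposed.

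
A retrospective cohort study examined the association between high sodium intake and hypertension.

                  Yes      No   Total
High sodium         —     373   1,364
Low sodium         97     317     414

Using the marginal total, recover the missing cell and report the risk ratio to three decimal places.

3.101

The missing cell is in the exposed row: 1364 − 373 = 991.
So a = 991, b = 373, c = 97, d = 317.
RR = [a/(a+b)] / [c/(c+d)] = (991/1364) / (97/414) = 0.72654/0.23430 = 3.10090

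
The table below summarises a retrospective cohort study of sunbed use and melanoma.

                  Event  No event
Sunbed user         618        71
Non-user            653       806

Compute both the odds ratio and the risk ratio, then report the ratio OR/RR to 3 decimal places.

5.361

Cells: a = 618, b = 71, c = 653, d = 806.
OR = (618·806)/(71·653) = 498108/46363 = 10.74365
Risk in exposed = 618/689 = 0.89695; risk in unexposed = 653/1459 = 0.44757; RR = 2.00406
OR/RR = 10.74365 / 2.00406 = 5.36094
The outcome is not rare, so the OR lies further from 1 than the RR.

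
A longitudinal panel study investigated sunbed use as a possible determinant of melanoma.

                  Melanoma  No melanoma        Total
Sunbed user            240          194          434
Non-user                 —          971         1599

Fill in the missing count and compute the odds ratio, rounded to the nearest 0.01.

1.91

The missing cell is in the unexposed row: 1599 − 971 = 628.
So a = 240, b = 194, c = 628, d = 971.
OR = (a·d)/(b·c) = (240 × 971) / (194 × 628) = 233040 / 121832 = 1.91280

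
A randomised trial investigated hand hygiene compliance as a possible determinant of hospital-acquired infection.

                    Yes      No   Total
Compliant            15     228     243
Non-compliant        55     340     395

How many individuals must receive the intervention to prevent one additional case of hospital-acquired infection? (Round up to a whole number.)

Risk in treated group = 15/243 = 0.06173; risk in control = 55/395 = 0.13924.
Absolute risk reduction = 0.13924 − 0.06173 = 0.07751
NNT = 1 / ARR = 1 / 0.07751 = 12.901 → round up → 13

13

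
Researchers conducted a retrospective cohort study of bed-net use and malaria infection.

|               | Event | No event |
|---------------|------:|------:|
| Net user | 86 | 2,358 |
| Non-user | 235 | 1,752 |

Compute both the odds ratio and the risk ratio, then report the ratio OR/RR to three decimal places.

0.914

Cells: a = 86, b = 2358, c = 235, d = 1752.
OR = (86·1752)/(2358·235) = 150672/554130 = 0.27191
Risk in exposed = 86/2444 = 0.03519; risk in unexposed = 235/1987 = 0.11827; RR = 0.29753
OR/RR = 0.27191 / 0.29753 = 0.91389
The outcome is not rare, so the OR lies further from 1 than the RR.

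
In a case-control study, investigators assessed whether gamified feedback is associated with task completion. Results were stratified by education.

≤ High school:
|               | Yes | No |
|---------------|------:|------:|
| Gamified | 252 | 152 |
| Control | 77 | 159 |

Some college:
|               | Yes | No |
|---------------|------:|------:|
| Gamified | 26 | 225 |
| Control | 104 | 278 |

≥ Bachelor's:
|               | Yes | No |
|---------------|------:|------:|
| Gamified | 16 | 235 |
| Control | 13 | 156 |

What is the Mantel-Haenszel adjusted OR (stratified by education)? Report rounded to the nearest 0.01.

OR_MH = Σ(aᵢdᵢ/nᵢ) / Σ(bᵢcᵢ/nᵢ), where nᵢ is the stratum total.
Stratum 1 (≤ High school): n = 640; a·d/n = 252·159/640 = 62.6063; b·c/n = 152·77/640 = 18.2875
Stratum 2 (Some college): n = 633; a·d/n = 26·278/633 = 11.4186; b·c/n = 225·104/633 = 36.9668
Stratum 3 (≥ Bachelor's): n = 420; a·d/n = 16·156/420 = 5.9429; b·c/n = 235·13/420 = 7.2738
OR_MH = (62.6063 + 11.4186 + 5.9429) / (18.2875 + 36.9668 + 7.2738) = 79.9677 / 62.5281 = 1.27891

1.28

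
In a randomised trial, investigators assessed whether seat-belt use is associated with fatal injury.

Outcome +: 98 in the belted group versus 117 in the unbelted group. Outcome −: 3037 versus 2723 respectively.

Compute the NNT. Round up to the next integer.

101

Risk in treated group = 98/3135 = 0.03126; risk in control = 117/2840 = 0.04120.
Absolute risk reduction = 0.04120 − 0.03126 = 0.00994
NNT = 1 / ARR = 1 / 0.00994 = 100.632 → round up → 101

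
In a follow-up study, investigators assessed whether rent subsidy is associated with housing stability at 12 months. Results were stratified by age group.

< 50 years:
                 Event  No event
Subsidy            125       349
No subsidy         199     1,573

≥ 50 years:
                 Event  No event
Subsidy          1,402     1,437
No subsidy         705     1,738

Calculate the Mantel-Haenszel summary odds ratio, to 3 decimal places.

2.464

OR_MH = Σ(aᵢdᵢ/nᵢ) / Σ(bᵢcᵢ/nᵢ), where nᵢ is the stratum total.
Stratum 1 (< 50 years): n = 2246; a·d/n = 125·1573/2246 = 87.5445; b·c/n = 349·199/2246 = 30.9221
Stratum 2 (≥ 50 years): n = 5282; a·d/n = 1402·1738/5282 = 461.3169; b·c/n = 1437·705/5282 = 191.7995
OR_MH = (87.5445 + 461.3169) / (30.9221 + 191.7995) = 548.8614 / 222.7216 = 2.46434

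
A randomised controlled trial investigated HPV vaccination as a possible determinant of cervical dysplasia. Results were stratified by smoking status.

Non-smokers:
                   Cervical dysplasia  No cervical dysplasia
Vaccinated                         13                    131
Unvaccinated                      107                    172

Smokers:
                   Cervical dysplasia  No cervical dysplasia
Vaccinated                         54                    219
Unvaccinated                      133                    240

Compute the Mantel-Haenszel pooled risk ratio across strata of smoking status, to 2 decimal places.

RR_MH = Σ(aᵢ·n₀ᵢ/nᵢ) / Σ(cᵢ·n₁ᵢ/nᵢ), with n₁ᵢ = aᵢ+bᵢ (exposed), n₀ᵢ = cᵢ+dᵢ (unexposed), nᵢ = n₁ᵢ+n₀ᵢ.
Stratum 1 (Non-smokers): n₁ = 144, n₀ = 279, n = 423; a·n₀/n = 13·279/423 = 8.5745; c·n₁/n = 107·144/423 = 36.4255
Stratum 2 (Smokers): n₁ = 273, n₀ = 373, n = 646; a·n₀/n = 54·373/646 = 31.1796; c·n₁/n = 133·273/646 = 56.2059
RR_MH = (8.5745 + 31.1796) / (36.4255 + 56.2059) = 39.7540 / 92.6314 = 0.42916

0.43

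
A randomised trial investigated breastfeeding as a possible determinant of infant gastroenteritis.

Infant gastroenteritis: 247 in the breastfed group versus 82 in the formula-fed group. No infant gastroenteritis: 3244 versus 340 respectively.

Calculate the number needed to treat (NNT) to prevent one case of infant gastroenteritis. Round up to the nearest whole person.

Risk in treated group = 247/3491 = 0.07075; risk in control = 82/422 = 0.19431.
Absolute risk reduction = 0.19431 − 0.07075 = 0.12356
NNT = 1 / ARR = 1 / 0.12356 = 8.093 → round up → 9

9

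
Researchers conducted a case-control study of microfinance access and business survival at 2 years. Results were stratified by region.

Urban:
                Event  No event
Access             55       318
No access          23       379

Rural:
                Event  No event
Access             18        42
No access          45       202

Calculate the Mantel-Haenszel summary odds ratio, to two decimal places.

2.48

OR_MH = Σ(aᵢdᵢ/nᵢ) / Σ(bᵢcᵢ/nᵢ), where nᵢ is the stratum total.
Stratum 1 (Urban): n = 775; a·d/n = 55·379/775 = 26.8968; b·c/n = 318·23/775 = 9.4374
Stratum 2 (Rural): n = 307; a·d/n = 18·202/307 = 11.8436; b·c/n = 42·45/307 = 6.1564
OR_MH = (26.8968 + 11.8436) / (9.4374 + 6.1564) = 38.7404 / 15.5938 = 2.48435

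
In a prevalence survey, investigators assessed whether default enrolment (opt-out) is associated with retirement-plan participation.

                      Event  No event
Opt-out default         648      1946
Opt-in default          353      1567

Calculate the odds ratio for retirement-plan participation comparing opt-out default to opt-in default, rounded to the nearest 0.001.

1.478

Cells: a = 648, b = 1946, c = 353, d = 1567.
OR = (a·d)/(b·c) = (648 × 1567) / (1946 × 353) = 1015416 / 686938 = 1.47818
The odds of retirement-plan participation are about 1.48 times as high in the opt-out default group.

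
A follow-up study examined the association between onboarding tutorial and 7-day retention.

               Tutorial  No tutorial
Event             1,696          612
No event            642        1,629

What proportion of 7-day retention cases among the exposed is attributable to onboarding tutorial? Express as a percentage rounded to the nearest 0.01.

62.35

Reading the table with exposure as columns: a = 1696 (Tutorial, case), b = 642 (Tutorial, non-case), c = 612 (No tutorial, case), d = 1629.
Risk in exposed = 1696/2338 = 0.72541; risk in unexposed = 612/2241 = 0.27309.
RR = 0.72541/0.27309 = 2.65627
AR% = (RR − 1)/RR × 100 = (2.65627 − 1)/2.65627 × 100 = 62.3532%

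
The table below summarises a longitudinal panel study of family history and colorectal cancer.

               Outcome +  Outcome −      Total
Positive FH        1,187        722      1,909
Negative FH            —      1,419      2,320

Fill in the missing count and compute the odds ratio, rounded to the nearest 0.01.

The missing cell is in the unexposed row: 2320 − 1419 = 901.
So a = 1187, b = 722, c = 901, d = 1419.
OR = (a·d)/(b·c) = (1187 × 1419) / (722 × 901) = 1684353 / 650522 = 2.58923

2.59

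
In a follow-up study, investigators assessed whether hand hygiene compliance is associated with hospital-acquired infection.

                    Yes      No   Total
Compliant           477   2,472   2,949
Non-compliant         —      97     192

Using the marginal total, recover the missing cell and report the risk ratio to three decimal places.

0.327

The missing cell is in the unexposed row: 192 − 97 = 95.
So a = 477, b = 2472, c = 95, d = 97.
RR = [a/(a+b)] / [c/(c+d)] = (477/2949) / (95/192) = 0.16175/0.49479 = 0.32690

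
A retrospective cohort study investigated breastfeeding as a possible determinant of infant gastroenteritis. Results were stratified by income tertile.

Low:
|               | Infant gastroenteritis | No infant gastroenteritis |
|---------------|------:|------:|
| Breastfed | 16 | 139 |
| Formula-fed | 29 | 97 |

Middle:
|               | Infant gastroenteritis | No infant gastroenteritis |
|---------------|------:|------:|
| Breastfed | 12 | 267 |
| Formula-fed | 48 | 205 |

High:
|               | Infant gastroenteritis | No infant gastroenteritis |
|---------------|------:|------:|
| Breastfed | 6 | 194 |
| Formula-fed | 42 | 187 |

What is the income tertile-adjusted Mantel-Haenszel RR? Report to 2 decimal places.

0.26

RR_MH = Σ(aᵢ·n₀ᵢ/nᵢ) / Σ(cᵢ·n₁ᵢ/nᵢ), with n₁ᵢ = aᵢ+bᵢ (exposed), n₀ᵢ = cᵢ+dᵢ (unexposed), nᵢ = n₁ᵢ+n₀ᵢ.
Stratum 1 (Low): n₁ = 155, n₀ = 126, n = 281; a·n₀/n = 16·126/281 = 7.1744; c·n₁/n = 29·155/281 = 15.9964
Stratum 2 (Middle): n₁ = 279, n₀ = 253, n = 532; a·n₀/n = 12·253/532 = 5.7068; c·n₁/n = 48·279/532 = 25.1729
Stratum 3 (High): n₁ = 200, n₀ = 229, n = 429; a·n₀/n = 6·229/429 = 3.2028; c·n₁/n = 42·200/429 = 19.5804
RR_MH = (7.1744 + 5.7068 + 3.2028) / (15.9964 + 25.1729 + 19.5804) = 16.0839 / 60.7498 = 0.26476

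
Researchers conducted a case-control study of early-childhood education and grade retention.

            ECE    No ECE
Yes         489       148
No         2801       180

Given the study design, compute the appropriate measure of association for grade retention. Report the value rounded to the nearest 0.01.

Reading the table with exposure as columns: a = 489 (ECE, case), b = 2801 (ECE, non-case), c = 148 (No ECE, case), d = 180.
This is a case-control study: participants were sampled on outcome status, so risks in the source population cannot be estimated directly — relative risk is not valid here. The odds ratio is the appropriate measure.
OR = (a·d)/(b·c) = (489 × 180) / (2801 × 148) = 88020 / 414548 = 0.21233

0.21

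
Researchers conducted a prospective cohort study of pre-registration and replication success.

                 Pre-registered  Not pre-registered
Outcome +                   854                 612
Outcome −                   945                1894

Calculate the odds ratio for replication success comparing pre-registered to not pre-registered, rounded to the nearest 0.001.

Reading the table with exposure as columns: a = 854 (Pre-registered, case), b = 945 (Pre-registered, non-case), c = 612 (Not pre-registered, case), d = 1894.
OR = (a·d)/(b·c) = (854 × 1894) / (945 × 612) = 1617476 / 578340 = 2.79676
The odds of replication success are about 2.80 times as high in the pre-registered group.

2.797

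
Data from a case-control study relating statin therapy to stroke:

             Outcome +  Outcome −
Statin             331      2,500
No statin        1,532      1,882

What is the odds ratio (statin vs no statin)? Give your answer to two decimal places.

0.16

Cells: a = 331, b = 2500, c = 1532, d = 1882.
OR = (a·d)/(b·c) = (331 × 1882) / (2500 × 1532) = 622942 / 3830000 = 0.16265
Exposure is associated with lower odds of stroke (OR = 0.16 < 1).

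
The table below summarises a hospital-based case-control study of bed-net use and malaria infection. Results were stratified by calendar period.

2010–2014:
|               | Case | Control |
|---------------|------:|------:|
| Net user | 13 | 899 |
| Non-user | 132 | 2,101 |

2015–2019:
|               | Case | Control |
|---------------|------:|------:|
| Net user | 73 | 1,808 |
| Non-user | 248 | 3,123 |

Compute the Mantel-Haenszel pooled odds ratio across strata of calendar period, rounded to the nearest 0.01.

OR_MH = Σ(aᵢdᵢ/nᵢ) / Σ(bᵢcᵢ/nᵢ), where nᵢ is the stratum total.
Stratum 1 (2010–2014): n = 3145; a·d/n = 13·2101/3145 = 8.6846; b·c/n = 899·132/3145 = 37.7323
Stratum 2 (2015–2019): n = 5252; a·d/n = 73·3123/5252 = 43.4080; b·c/n = 1808·248/5252 = 85.3740
OR_MH = (8.6846 + 43.4080) / (37.7323 + 85.3740) = 52.0926 / 123.1062 = 0.42315

0.42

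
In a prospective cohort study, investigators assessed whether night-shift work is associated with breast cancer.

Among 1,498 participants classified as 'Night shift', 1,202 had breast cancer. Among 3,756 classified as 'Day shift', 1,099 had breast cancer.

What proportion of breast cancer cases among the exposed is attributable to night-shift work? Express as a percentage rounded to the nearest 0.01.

63.53

From the description: a = 1202, b = 296, c = 1099, d = 2657.
Risk in exposed = 1202/1498 = 0.80240; risk in unexposed = 1099/3756 = 0.29260.
RR = 0.80240/0.29260 = 2.74234
AR% = (RR − 1)/RR × 100 = (2.74234 − 1)/2.74234 × 100 = 63.5347%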